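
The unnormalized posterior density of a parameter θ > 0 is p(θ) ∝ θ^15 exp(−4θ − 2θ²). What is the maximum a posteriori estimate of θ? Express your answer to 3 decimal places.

ℓ'(θ) = 15/θ − 4 − 4θ. Setting this to zero and multiplying by θ: 4θ² + 4θ − 15 = 0.
θ = (−4 + √(4² + 4·4·15)) / (2·4) = (−4 + √256) / 8 = (−4 + 16)/8 = 3/2.
ℓ''(θ) = −15/θ² − 4 < 0, confirming a maximum.

θ̂_MAP = 1.500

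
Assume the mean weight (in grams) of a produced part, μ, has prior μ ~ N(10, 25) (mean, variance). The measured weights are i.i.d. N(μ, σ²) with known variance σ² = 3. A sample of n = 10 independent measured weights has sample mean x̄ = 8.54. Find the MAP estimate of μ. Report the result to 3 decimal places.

μ̂_MAP = 8.557

n = 10, x̄ = 8.54.
For a Normal prior and Normal likelihood with known variance, the posterior is Normal; its mode equals its mean, the precision-weighted average.
Prior precision 1/σ₀² = 1/25 = 0.04; data precision n/σ² = 10/3.
μ̂ = (0.04·10 + (10/3)·8.54) / (0.04 + 10/3) = (433/15)/(253/75) = 2165/253 ≈ 8.557.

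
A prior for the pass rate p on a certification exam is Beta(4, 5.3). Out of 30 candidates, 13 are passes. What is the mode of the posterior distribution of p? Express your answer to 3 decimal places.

Prior: Beta(4, 5.3).
Data: 13 successes in 30 trials. The binomial likelihood contributes p^13(1−p)^17, so the posterior is Beta(4+13, 5.3+17) = Beta(17, 22.3).
For Beta(a, b) with a, b > 1 the mode is (a−1)/(a+b−2) = 16/37.3 ≈ 0.429.

p̂_MAP = 0.429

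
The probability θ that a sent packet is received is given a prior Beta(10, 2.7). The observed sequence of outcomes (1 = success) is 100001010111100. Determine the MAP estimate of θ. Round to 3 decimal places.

Prior: Beta(10, 2.7).
Data: 7 successes in 15 trials (from the sequence). The binomial likelihood contributes θ^7(1−θ)^8, so the posterior is Beta(10+7, 2.7+8) = Beta(17, 10.7).
For Beta(a, b) with a, b > 1 the mode is (a−1)/(a+b−2) = 16/25.7 ≈ 0.623.

θ̂_MAP = 0.623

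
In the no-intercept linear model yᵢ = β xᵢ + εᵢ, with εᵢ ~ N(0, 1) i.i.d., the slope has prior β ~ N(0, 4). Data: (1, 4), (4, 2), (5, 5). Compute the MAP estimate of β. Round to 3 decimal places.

β̂_MAP = 0.876

log p(β | y) = −Σ(yᵢ − βxᵢ)²/(2·1) − β²/(2·4) + const.
Setting the derivative to zero: Σxᵢ(yᵢ − βxᵢ)/1 − β/4 = 0, so β = Σxᵢyᵢ / (Σxᵢ² + σ²/τ²).
Σxᵢyᵢ = 1·4 + 4·2 + 5·5 = 37; Σxᵢ² = 42; σ²/τ² = 0.25.
β̂_MAP = 37 / (42 + 0.25) = 37/42.25 ≈ 0.876.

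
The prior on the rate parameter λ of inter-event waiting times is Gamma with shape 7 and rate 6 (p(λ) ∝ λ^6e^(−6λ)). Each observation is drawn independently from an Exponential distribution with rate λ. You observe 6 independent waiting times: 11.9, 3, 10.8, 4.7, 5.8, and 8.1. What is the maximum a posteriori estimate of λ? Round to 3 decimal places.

The Exponential(rate=λ) likelihood is ∝ λ^n e^(−λΣtᵢ). Here n = 6 and Σtᵢ = 11.9 + 3 + 10.8 + 4.7 + 5.8 + 8.1 = 44.3.
Posterior ∝ λ^6e^(−6λ) · λ^6e^(−44.3λ) = λ^12e^(−50.3λ), i.e. Gamma(13, 50.3).
Mode = (a−1)/b = 12/50.3 ≈ 0.239.

λ̂_MAP = 0.239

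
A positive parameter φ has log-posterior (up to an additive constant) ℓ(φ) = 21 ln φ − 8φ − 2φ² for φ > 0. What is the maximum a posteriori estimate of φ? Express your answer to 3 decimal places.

φ̂_MAP = 1.500

ℓ'(φ) = 21/φ − 8 − 4φ. Setting this to zero and multiplying by φ: 4φ² + 8φ − 21 = 0.
φ = (−8 + √(8² + 4·4·21)) / (2·4) = (−8 + √400) / 8 = (−8 + 20)/8 = 3/2.
ℓ''(φ) = −21/φ² − 4 < 0, confirming a maximum.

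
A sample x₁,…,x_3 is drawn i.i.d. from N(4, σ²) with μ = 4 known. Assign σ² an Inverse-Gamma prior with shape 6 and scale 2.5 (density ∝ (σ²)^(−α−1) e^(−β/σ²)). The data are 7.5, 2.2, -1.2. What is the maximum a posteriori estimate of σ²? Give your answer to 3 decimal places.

σ̂²_MAP = 2.796

Sum of squared deviations about the known mean: SS = (7.5−4)² + (2.2−4)² + (-1.2−4)² = 42.53.
The Normal likelihood contributes (σ²)^(−n/2) exp(−SS/(2σ²)), so the posterior is Inverse-Gamma(α + n/2, β + SS/2) = Inverse-Gamma(7.5, 23.765).
The mode of Inverse-Gamma(a, b) is b/(a+1) = 23.765/8.5 ≈ 2.796.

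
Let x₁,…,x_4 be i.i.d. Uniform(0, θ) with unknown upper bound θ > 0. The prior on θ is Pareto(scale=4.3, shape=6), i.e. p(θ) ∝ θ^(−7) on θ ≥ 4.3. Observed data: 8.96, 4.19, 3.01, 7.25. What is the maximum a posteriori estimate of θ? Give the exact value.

The Uniform(0, θ) likelihood is θ^(−n) for θ ≥ max(xᵢ), zero otherwise. Here max(xᵢ) = 8.96.
Posterior ∝ θ^(−7) · θ^(−4) = θ^(−11) on θ ≥ max(4.3, 8.96) = 8.96.
This density is strictly decreasing in θ, so the posterior mode lies at the lower boundary of the support.

θ̂_MAP = 8.96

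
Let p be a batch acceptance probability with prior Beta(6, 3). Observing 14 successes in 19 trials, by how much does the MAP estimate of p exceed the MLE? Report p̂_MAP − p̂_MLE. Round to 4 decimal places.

Posterior is Beta(20, 8); MAP = (20−1)/(28−2) = 19/26 ≈ 0.73077.
MLE ignores the prior: p̂_MLE = k/n = 14/19 ≈ 0.73684.
Difference = 19/26 − 14/19 = -3/494 ≈ -0.0061.

MAP − MLE = -0.0061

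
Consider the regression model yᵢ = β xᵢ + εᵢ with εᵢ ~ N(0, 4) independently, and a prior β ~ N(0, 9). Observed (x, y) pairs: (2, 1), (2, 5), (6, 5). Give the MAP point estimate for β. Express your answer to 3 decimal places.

β̂_MAP = 0.945

log p(β | y) = −Σ(yᵢ − βxᵢ)²/(2·4) − β²/(2·9) + const.
Setting the derivative to zero: Σxᵢ(yᵢ − βxᵢ)/4 − β/9 = 0, so β = Σxᵢyᵢ / (Σxᵢ² + σ²/τ²).
Σxᵢyᵢ = 2·1 + 2·5 + 6·5 = 42; Σxᵢ² = 44; σ²/τ² = 4/9.
β̂_MAP = 42 / (44 + 4/9) = 42/(400/9) = 189/200 ≈ 0.945.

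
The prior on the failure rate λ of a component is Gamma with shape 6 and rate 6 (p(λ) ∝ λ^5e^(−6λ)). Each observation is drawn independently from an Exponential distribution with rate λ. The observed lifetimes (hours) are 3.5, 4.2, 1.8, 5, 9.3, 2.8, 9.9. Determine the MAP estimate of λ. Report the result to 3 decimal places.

λ̂_MAP = 0.282

The Exponential(rate=λ) likelihood is ∝ λ^n e^(−λΣtᵢ). Here n = 7 and Σtᵢ = 3.5 + 4.2 + 1.8 + 5 + 9.3 + 2.8 + 9.9 = 36.5.
Posterior ∝ λ^5e^(−6λ) · λ^7e^(−36.5λ) = λ^12e^(−42.5λ), i.e. Gamma(13, 42.5).
Mode = (a−1)/b = 12/42.5 ≈ 0.282.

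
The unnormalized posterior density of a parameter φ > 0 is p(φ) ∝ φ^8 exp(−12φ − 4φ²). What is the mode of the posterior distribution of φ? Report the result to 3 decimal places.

ℓ'(φ) = 8/φ − 12 − 8φ. Setting this to zero and multiplying by φ: 8φ² + 12φ − 8 = 0.
φ = (−12 + √(12² + 4·8·8)) / (2·8) = (−12 + √400) / 16 = (−12 + 20)/16 = 1/2.
ℓ''(φ) = −8/φ² − 8 < 0, confirming a maximum.

φ̂_MAP = 0.500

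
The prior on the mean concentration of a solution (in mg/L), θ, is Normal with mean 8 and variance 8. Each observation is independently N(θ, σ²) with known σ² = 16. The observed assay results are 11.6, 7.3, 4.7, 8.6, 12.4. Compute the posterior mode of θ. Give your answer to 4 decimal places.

n = 5; x̄ = (11.6 + 7.3 + 4.7 + 8.6 + 12.4)/5 = 44.6/5 = 8.92.
For a Normal prior and Normal likelihood with known variance, the posterior is Normal; its mode equals its mean, the precision-weighted average.
Prior precision 1/σ₀² = 1/8 = 0.125; data precision n/σ² = 5/16 = 0.3125.
θ̂ = (0.125·8 + 0.3125·8.92) / (0.125 + 0.3125) = 3.7875/0.4375 = 303/35 ≈ 8.6571.

θ̂_MAP = 8.6571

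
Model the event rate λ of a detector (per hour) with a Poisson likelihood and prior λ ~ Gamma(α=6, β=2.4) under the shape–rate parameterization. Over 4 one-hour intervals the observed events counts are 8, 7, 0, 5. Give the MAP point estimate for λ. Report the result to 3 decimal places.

λ̂_MAP = 3.906

Σxᵢ = 8+7+0+5 = 20, with n = 4.
Posterior ∝ λ^5e^(−2.4λ) · λ^20e^(−4λ) = λ^25e^(−6.4λ), i.e. Gamma(shape=26, rate=6.4).
The mode of a Gamma(a, b) with a ≥ 1 (shape–rate) is (a−1)/b = 25/6.4 ≈ 3.906.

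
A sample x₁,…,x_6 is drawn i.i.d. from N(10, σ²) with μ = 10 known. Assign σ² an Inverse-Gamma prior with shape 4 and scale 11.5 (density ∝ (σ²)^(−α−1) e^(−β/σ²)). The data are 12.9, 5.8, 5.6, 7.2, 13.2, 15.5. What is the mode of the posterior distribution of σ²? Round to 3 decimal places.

Sum of squared deviations about the known mean: SS = (12.9−10)² + (5.8−10)² + (5.6−10)² + (7.2−10)² + (13.2−10)² + (15.5−10)² = 93.74.
The Normal likelihood contributes (σ²)^(−n/2) exp(−SS/(2σ²)), so the posterior is Inverse-Gamma(α + n/2, β + SS/2) = Inverse-Gamma(7, 58.37).
The mode of Inverse-Gamma(a, b) is b/(a+1) = 58.37/8 ≈ 7.296.

σ̂²_MAP = 7.296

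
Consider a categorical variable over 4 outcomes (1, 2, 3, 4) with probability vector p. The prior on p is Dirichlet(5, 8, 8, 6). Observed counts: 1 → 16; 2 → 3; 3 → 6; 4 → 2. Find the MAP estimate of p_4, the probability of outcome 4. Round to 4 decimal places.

MAP estimate: 0.1400

The posterior is Dirichlet(αᵢ + nᵢ) = Dirichlet(21, 11, 14, 8).
For a Dirichlet(a₁,…,a_K) with all aᵢ > 1, the mode has j-th component (aⱼ − 1)/(Σaᵢ − K).
Here Σaᵢ = 54 and K = 4, so p_4 = (8 − 1)/(54 − 4) = 7/50 ≈ 0.1400.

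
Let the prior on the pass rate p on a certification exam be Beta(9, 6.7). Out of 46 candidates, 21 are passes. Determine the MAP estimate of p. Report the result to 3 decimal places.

p̂_MAP = 0.486

Prior: Beta(9, 6.7).
Data: 21 successes in 46 trials. The binomial likelihood contributes p^21(1−p)^25, so the posterior is Beta(9+21, 6.7+25) = Beta(30, 31.7).
For Beta(a, b) with a, b > 1 the mode is (a−1)/(a+b−2) = 29/59.7 ≈ 0.486.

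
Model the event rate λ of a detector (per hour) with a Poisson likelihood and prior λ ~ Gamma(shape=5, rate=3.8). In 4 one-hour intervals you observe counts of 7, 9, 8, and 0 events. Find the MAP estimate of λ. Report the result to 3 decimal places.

λ̂_MAP = 3.590

Σxᵢ = 7+9+8+0 = 24, with n = 4.
Posterior ∝ λ^4e^(−3.8λ) · λ^24e^(−4λ) = λ^28e^(−7.8λ), i.e. Gamma(shape=29, rate=7.8).
The mode of a Gamma(a, b) with a ≥ 1 (shape–rate) is (a−1)/b = 28/7.8 ≈ 3.590.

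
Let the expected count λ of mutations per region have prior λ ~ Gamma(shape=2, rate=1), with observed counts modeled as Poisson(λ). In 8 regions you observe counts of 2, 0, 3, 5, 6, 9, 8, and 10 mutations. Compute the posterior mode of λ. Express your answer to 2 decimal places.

Σxᵢ = 2+0+3+5+6+9+8+10 = 43, with n = 8.
Posterior ∝ λe^(−1λ) · λ^43e^(−8λ) = λ^44e^(−9λ), i.e. Gamma(shape=45, rate=9).
The mode of a Gamma(a, b) with a ≥ 1 (shape–rate) is (a−1)/b = 44/9 ≈ 4.89.

λ̂_MAP = 4.89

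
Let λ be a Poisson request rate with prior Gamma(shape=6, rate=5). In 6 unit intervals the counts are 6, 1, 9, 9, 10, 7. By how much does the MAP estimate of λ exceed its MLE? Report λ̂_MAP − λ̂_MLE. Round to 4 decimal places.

MAP − MLE = -2.7273

Σxᵢ = 42. Posterior is Gamma(48, 11); MAP = (48−1)/11 = 47/11 ≈ 4.27273.
MLE = x̄ = 42/6 ≈ 7.00000.
Difference = 47/11 − 42/6 = -30/11 ≈ -2.7273.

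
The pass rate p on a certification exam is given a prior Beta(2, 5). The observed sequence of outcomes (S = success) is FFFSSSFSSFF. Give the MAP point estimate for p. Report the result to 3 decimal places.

Prior: Beta(2, 5).
Data: 5 successes in 11 trials (from the sequence). The binomial likelihood contributes p^5(1−p)^6, so the posterior is Beta(2+5, 5+6) = Beta(7, 11).
For Beta(a, b) with a, b > 1 the mode is (a−1)/(a+b−2) = 6/16 ≈ 0.375.

p̂_MAP = 0.375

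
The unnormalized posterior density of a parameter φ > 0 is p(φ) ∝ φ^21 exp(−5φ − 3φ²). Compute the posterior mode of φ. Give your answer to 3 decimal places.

ℓ'(φ) = 21/φ − 5 − 6φ. Setting this to zero and multiplying by φ: 6φ² + 5φ − 21 = 0.
φ = (−5 + √(5² + 4·6·21)) / (2·6) = (−5 + √529) / 12 = (−5 + 23)/12 = 3/2.
ℓ''(φ) = −21/φ² − 6 < 0, confirming a maximum.

φ̂_MAP = 1.500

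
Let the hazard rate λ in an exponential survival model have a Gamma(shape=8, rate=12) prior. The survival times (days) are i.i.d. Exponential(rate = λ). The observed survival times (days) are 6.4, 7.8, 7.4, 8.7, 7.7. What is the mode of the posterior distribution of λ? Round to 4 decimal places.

λ̂_MAP = 0.2400

The Exponential(rate=λ) likelihood is ∝ λ^n e^(−λΣtᵢ). Here n = 5 and Σtᵢ = 6.4 + 7.8 + 7.4 + 8.7 + 7.7 = 38.
Posterior ∝ λ^7e^(−12λ) · λ^5e^(−38λ) = λ^12e^(−50λ), i.e. Gamma(13, 50).
Mode = (a−1)/b = 12/50 ≈ 0.2400.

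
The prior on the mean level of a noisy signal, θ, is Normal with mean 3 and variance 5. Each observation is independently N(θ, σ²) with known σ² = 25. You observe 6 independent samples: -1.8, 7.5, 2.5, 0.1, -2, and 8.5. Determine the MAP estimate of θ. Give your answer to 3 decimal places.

n = 6; x̄ = ((-1.8) + 7.5 + 2.5 + 0.1 + (-2) + 8.5)/6 = 14.8/6 = 37/15 ≈ 2.4667.
For a Normal prior and Normal likelihood with known variance, the posterior is Normal; its mode equals its mean, the precision-weighted average.
Prior precision 1/σ₀² = 1/5 = 0.2; data precision n/σ² = 6/25 = 0.24.
θ̂ = (0.2·3 + 0.24·(37/15)) / (0.2 + 0.24) = 1.192/0.44 = 149/55 ≈ 2.709.

θ̂_MAP = 2.709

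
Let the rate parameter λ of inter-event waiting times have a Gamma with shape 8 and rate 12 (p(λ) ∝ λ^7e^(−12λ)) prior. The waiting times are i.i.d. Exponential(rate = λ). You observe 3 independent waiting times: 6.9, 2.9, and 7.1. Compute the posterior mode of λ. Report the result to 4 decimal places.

λ̂_MAP = 0.3460

The Exponential(rate=λ) likelihood is ∝ λ^n e^(−λΣtᵢ). Here n = 3 and Σtᵢ = 6.9 + 2.9 + 7.1 = 16.9.
Posterior ∝ λ^7e^(−12λ) · λ^3e^(−16.9λ) = λ^10e^(−28.9λ), i.e. Gamma(11, 28.9).
Mode = (a−1)/b = 10/28.9 ≈ 0.3460.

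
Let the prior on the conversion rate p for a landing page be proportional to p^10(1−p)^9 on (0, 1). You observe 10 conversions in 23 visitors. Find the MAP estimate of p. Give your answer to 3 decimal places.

p̂_MAP = 0.476

The prior density ∝ p^10(1−p)^9 is the kernel of Beta(11, 10).
Data: 10 successes in 23 trials. The binomial likelihood contributes p^10(1−p)^13, so the posterior is Beta(11+10, 10+13) = Beta(21, 23).
For Beta(a, b) with a, b > 1 the mode is (a−1)/(a+b−2) = 20/42 ≈ 0.476.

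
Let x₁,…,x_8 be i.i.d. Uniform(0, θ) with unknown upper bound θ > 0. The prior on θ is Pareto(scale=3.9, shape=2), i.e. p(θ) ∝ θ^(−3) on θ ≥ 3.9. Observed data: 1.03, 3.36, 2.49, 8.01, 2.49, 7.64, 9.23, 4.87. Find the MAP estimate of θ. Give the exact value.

θ̂_MAP = 9.23

The Uniform(0, θ) likelihood is θ^(−n) for θ ≥ max(xᵢ), zero otherwise. Here max(xᵢ) = 9.23.
Posterior ∝ θ^(−3) · θ^(−8) = θ^(−11) on θ ≥ max(3.9, 9.23) = 9.23.
This density is strictly decreasing in θ, so the posterior mode lies at the lower boundary of the support.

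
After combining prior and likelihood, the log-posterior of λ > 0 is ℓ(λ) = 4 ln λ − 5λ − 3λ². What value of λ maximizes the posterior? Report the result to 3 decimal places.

ℓ'(λ) = 4/λ − 5 − 6λ. Setting this to zero and multiplying by λ: 6λ² + 5λ − 4 = 0.
λ = (−5 + √(5² + 4·6·4)) / (2·6) = (−5 + √121) / 12 = (−5 + 11)/12 = 1/2.
ℓ''(λ) = −4/λ² − 6 < 0, confirming a maximum.

λ̂_MAP = 0.500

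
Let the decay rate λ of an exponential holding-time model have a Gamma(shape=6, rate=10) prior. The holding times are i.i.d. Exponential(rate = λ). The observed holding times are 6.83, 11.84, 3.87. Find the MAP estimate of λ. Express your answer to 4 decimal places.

The Exponential(rate=λ) likelihood is ∝ λ^n e^(−λΣtᵢ). Here n = 3 and Σtᵢ = 6.83 + 11.84 + 3.87 = 22.54.
Posterior ∝ λ^5e^(−10λ) · λ^3e^(−22.54λ) = λ^8e^(−32.54λ), i.e. Gamma(9, 32.54).
Mode = (a−1)/b = 8/32.54 ≈ 0.2459.

λ̂_MAP = 0.2459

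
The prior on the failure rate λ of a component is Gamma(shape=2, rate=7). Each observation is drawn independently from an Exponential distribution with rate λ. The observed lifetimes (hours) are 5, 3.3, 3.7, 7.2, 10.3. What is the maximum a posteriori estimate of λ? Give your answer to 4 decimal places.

λ̂_MAP = 0.1644

The Exponential(rate=λ) likelihood is ∝ λ^n e^(−λΣtᵢ). Here n = 5 and Σtᵢ = 5 + 3.3 + 3.7 + 7.2 + 10.3 = 29.5.
Posterior ∝ λe^(−7λ) · λ^5e^(−29.5λ) = λ^6e^(−36.5λ), i.e. Gamma(7, 36.5).
Mode = (a−1)/b = 6/36.5 ≈ 0.1644.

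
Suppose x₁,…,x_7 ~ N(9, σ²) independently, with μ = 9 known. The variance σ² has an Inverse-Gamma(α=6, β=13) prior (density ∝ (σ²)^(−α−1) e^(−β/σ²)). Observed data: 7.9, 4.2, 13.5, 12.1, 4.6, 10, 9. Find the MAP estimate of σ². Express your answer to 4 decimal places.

Sum of squared deviations about the known mean: SS = (7.9−9)² + (4.2−9)² + (13.5−9)² + (12.1−9)² + (4.6−9)² + (10−9)² + (9−9)² = 74.47.
The Normal likelihood contributes (σ²)^(−n/2) exp(−SS/(2σ²)), so the posterior is Inverse-Gamma(α + n/2, β + SS/2) = Inverse-Gamma(9.5, 50.235).
The mode of Inverse-Gamma(a, b) is b/(a+1) = 50.235/10.5 ≈ 4.7843.

σ̂²_MAP = 4.7843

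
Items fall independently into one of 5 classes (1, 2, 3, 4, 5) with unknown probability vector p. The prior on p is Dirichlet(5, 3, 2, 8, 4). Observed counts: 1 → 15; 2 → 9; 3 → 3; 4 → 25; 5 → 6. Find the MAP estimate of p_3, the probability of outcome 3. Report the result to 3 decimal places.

MAP estimate: 0.053

The posterior is Dirichlet(αᵢ + nᵢ) = Dirichlet(20, 12, 5, 33, 10).
For a Dirichlet(a₁,…,a_K) with all aᵢ > 1, the mode has j-th component (aⱼ − 1)/(Σaᵢ − K).
Here Σaᵢ = 80 and K = 5, so p_3 = (5 − 1)/(80 − 5) = 4/75 ≈ 0.053.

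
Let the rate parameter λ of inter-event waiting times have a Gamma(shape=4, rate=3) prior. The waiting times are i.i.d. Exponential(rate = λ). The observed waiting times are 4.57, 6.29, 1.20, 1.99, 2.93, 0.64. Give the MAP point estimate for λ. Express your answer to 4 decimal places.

λ̂_MAP = 0.4365

The Exponential(rate=λ) likelihood is ∝ λ^n e^(−λΣtᵢ). Here n = 6 and Σtᵢ = 4.57 + 6.29 + 1.20 + 1.99 + 2.93 + 0.64 = 17.62.
Posterior ∝ λ^3e^(−3λ) · λ^6e^(−17.62λ) = λ^9e^(−20.62λ), i.e. Gamma(10, 20.62).
Mode = (a−1)/b = 9/20.62 ≈ 0.4365.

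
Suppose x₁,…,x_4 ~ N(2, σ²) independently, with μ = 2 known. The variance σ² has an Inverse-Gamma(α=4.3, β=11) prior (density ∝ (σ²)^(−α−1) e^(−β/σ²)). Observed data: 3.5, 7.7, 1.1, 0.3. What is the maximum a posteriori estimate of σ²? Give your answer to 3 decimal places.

σ̂²_MAP = 4.140

Sum of squared deviations about the known mean: SS = (3.5−2)² + (7.7−2)² + (1.1−2)² + (0.3−2)² = 38.44.
The Normal likelihood contributes (σ²)^(−n/2) exp(−SS/(2σ²)), so the posterior is Inverse-Gamma(α + n/2, β + SS/2) = Inverse-Gamma(6.3, 30.22).
The mode of Inverse-Gamma(a, b) is b/(a+1) = 30.22/7.3 ≈ 4.140.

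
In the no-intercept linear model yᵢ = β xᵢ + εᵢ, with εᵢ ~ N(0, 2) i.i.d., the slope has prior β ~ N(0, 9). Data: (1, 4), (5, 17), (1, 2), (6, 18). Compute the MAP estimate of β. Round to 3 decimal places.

β̂_MAP = 3.148

log p(β | y) = −Σ(yᵢ − βxᵢ)²/(2·2) − β²/(2·9) + const.
Setting the derivative to zero: Σxᵢ(yᵢ − βxᵢ)/2 − β/9 = 0, so β = Σxᵢyᵢ / (Σxᵢ² + σ²/τ²).
Σxᵢyᵢ = 1·4 + 5·17 + 1·2 + 6·18 = 199; Σxᵢ² = 63; σ²/τ² = 2/9.
β̂_MAP = 199 / (63 + 2/9) = 199/(569/9) = 1791/569 ≈ 3.148.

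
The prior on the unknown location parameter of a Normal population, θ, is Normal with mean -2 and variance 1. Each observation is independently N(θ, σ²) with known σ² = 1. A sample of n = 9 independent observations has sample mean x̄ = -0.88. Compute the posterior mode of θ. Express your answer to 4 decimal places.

n = 9, x̄ = -0.88.
For a Normal prior and Normal likelihood with known variance, the posterior is Normal; its mode equals its mean, the precision-weighted average.
Prior precision 1/σ₀² = 1/1 = 1; data precision n/σ² = 9/1 = 9.
θ̂ = (1·(-2) + 9·(-0.88)) / (1 + 9) = (-9.92)/10 = -0.9920.

θ̂_MAP = -0.9920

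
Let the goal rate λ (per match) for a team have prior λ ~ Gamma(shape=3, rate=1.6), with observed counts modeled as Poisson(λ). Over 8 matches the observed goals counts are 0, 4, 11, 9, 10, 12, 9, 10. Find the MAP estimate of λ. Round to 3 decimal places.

Σxᵢ = 0+4+11+9+10+12+9+10 = 65, with n = 8.
Posterior ∝ λ^2e^(−1.6λ) · λ^65e^(−8λ) = λ^67e^(−9.6λ), i.e. Gamma(shape=68, rate=9.6).
The mode of a Gamma(a, b) with a ≥ 1 (shape–rate) is (a−1)/b = 67/9.6 ≈ 6.979.

λ̂_MAP = 6.979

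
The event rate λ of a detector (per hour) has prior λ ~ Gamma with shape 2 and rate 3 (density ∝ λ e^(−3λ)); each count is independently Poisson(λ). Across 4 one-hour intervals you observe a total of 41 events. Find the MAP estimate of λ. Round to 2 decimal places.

Σxᵢ = 41, n = 4.
Posterior ∝ λe^(−3λ) · λ^41e^(−4λ) = λ^42e^(−7λ), i.e. Gamma(shape=43, rate=7).
The mode of a Gamma(a, b) with a ≥ 1 (shape–rate) is (a−1)/b = 42/7 ≈ 6.00.

λ̂_MAP = 6.00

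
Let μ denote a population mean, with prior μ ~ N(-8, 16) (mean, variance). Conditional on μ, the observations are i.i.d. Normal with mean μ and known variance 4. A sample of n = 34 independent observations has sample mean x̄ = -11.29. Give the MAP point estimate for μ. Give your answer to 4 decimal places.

μ̂_MAP = -11.2660

n = 34, x̄ = -11.29.
For a Normal prior and Normal likelihood with known variance, the posterior is Normal; its mode equals its mean, the precision-weighted average.
Prior precision 1/σ₀² = 1/16 = 0.0625; data precision n/σ² = 34/4 = 8.5.
μ̂ = (0.0625·(-8) + 8.5·(-11.29)) / (0.0625 + 8.5) = (-96.465)/8.5625 = -38586/3425 ≈ -11.2660.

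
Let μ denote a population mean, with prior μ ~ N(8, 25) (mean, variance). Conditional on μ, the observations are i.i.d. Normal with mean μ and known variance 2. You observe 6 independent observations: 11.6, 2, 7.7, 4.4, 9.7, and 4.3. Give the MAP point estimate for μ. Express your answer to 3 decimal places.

n = 6; x̄ = (11.6 + 2 + 7.7 + 4.4 + 9.7 + 4.3)/6 = 39.7/6 = 397/60 ≈ 6.6167.
For a Normal prior and Normal likelihood with known variance, the posterior is Normal; its mode equals its mean, the precision-weighted average.
Prior precision 1/σ₀² = 1/25 = 0.04; data precision n/σ² = 6/2 = 3.
μ̂ = (0.04·8 + 3·(397/60)) / (0.04 + 3) = 20.17/3.04 = 2017/304 ≈ 6.635.

μ̂_MAP = 6.635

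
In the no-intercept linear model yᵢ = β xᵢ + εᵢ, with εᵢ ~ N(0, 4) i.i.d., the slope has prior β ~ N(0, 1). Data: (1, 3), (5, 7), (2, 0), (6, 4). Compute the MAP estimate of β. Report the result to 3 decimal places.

log p(β | y) = −Σ(yᵢ − βxᵢ)²/(2·4) − β²/(2·1) + const.
Setting the derivative to zero: Σxᵢ(yᵢ − βxᵢ)/4 − β/1 = 0, so β = Σxᵢyᵢ / (Σxᵢ² + σ²/τ²).
Σxᵢyᵢ = 1·3 + 5·7 + 2·0 + 6·4 = 62; Σxᵢ² = 66; σ²/τ² = 4.
β̂_MAP = 62 / (66 + 4) = 62/70 ≈ 0.886.

β̂_MAP = 0.886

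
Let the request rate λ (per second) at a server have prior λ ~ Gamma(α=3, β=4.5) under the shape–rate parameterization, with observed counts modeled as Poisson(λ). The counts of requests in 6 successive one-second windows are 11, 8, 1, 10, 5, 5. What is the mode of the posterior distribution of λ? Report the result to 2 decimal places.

Σxᵢ = 11+8+1+10+5+5 = 40, with n = 6.
Posterior ∝ λ^2e^(−4.5λ) · λ^40e^(−6λ) = λ^42e^(−10.5λ), i.e. Gamma(shape=43, rate=10.5).
The mode of a Gamma(a, b) with a ≥ 1 (shape–rate) is (a−1)/b = 42/10.5 ≈ 4.00.

λ̂_MAP = 4.00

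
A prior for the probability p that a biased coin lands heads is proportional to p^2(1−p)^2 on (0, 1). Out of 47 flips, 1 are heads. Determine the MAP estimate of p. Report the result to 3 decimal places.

The prior density ∝ p^2(1−p)^2 is the kernel of Beta(3, 3).
Data: 1 success in 47 trials. The binomial likelihood contributes p(1−p)^46, so the posterior is Beta(3+1, 3+46) = Beta(4, 49).
For Beta(a, b) with a, b > 1 the mode is (a−1)/(a+b−2) = 3/51 ≈ 0.059.

p̂_MAP = 0.059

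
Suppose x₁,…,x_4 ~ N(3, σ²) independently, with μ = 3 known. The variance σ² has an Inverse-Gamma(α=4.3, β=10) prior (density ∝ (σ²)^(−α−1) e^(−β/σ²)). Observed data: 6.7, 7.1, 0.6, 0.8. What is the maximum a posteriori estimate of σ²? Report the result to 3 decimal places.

σ̂²_MAP = 4.185

Sum of squared deviations about the known mean: SS = (6.7−3)² + (7.1−3)² + (0.6−3)² + (0.8−3)² = 41.1.
The Normal likelihood contributes (σ²)^(−n/2) exp(−SS/(2σ²)), so the posterior is Inverse-Gamma(α + n/2, β + SS/2) = Inverse-Gamma(6.3, 30.55).
The mode of Inverse-Gamma(a, b) is b/(a+1) = 30.55/7.3 ≈ 4.185.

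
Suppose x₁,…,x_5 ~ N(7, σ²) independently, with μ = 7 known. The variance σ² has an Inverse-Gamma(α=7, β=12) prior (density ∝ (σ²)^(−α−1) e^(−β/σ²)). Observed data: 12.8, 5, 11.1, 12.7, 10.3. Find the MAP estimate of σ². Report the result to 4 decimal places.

σ̂²_MAP = 5.8014

Sum of squared deviations about the known mean: SS = (12.8−7)² + (5−7)² + (11.1−7)² + (12.7−7)² + (10.3−7)² = 97.83.
The Normal likelihood contributes (σ²)^(−n/2) exp(−SS/(2σ²)), so the posterior is Inverse-Gamma(α + n/2, β + SS/2) = Inverse-Gamma(9.5, 60.915).
The mode of Inverse-Gamma(a, b) is b/(a+1) = 60.915/10.5 ≈ 5.8014.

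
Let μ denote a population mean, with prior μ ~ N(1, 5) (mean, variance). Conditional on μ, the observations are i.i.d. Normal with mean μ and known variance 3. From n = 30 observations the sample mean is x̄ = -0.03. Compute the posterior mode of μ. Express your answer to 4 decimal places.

μ̂_MAP = -0.0098

n = 30, x̄ = -0.03.
For a Normal prior and Normal likelihood with known variance, the posterior is Normal; its mode equals its mean, the precision-weighted average.
Prior precision 1/σ₀² = 1/5 = 0.2; data precision n/σ² = 30/3 = 10.
μ̂ = (0.2·1 + 10·(-0.03)) / (0.2 + 10) = (-0.1)/10.2 = -1/102 ≈ -0.0098.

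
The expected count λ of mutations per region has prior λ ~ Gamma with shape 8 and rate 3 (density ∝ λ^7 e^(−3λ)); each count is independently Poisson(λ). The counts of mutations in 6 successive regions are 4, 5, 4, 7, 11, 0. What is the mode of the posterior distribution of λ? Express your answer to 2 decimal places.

λ̂_MAP = 4.22

Σxᵢ = 4+5+4+7+11+0 = 31, with n = 6.
Posterior ∝ λ^7e^(−3λ) · λ^31e^(−6λ) = λ^38e^(−9λ), i.e. Gamma(shape=39, rate=9).
The mode of a Gamma(a, b) with a ≥ 1 (shape–rate) is (a−1)/b = 38/9 ≈ 4.22.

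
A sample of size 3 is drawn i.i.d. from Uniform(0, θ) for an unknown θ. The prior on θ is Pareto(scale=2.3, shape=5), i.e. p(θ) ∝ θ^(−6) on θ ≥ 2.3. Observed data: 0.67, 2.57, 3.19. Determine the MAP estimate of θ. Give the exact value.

The Uniform(0, θ) likelihood is θ^(−n) for θ ≥ max(xᵢ), zero otherwise. Here max(xᵢ) = 3.19.
Posterior ∝ θ^(−6) · θ^(−3) = θ^(−9) on θ ≥ max(2.3, 3.19) = 3.19.
This density is strictly decreasing in θ, so the posterior mode lies at the lower boundary of the support.

θ̂_MAP = 3.19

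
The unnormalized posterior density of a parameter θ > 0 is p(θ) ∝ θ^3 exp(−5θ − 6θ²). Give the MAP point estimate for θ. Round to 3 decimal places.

ℓ'(θ) = 3/θ − 5 − 12θ. Setting this to zero and multiplying by θ: 12θ² + 5θ − 3 = 0.
θ = (−5 + √(5² + 4·12·3)) / (2·12) = (−5 + √169) / 24 = (−5 + 13)/24 = 1/3.
ℓ''(θ) = −3/θ² − 12 < 0, confirming a maximum.

θ̂_MAP = 0.333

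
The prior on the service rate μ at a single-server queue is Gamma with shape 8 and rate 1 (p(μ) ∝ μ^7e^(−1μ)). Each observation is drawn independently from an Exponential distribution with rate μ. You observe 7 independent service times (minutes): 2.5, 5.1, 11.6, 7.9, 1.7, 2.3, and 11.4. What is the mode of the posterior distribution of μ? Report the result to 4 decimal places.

The Exponential(rate=μ) likelihood is ∝ μ^n e^(−μΣtᵢ). Here n = 7 and Σtᵢ = 2.5 + 5.1 + 11.6 + 7.9 + 1.7 + 2.3 + 11.4 = 42.5.
Posterior ∝ μ^7e^(−1μ) · μ^7e^(−42.5μ) = μ^14e^(−43.5μ), i.e. Gamma(15, 43.5).
Mode = (a−1)/b = 14/43.5 ≈ 0.3218.

μ̂_MAP = 0.3218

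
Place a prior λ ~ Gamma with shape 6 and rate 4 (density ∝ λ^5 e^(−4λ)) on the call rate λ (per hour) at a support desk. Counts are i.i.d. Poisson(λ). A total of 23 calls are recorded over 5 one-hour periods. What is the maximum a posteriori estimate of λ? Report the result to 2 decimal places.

λ̂_MAP = 3.11

Σxᵢ = 23, n = 5.
Posterior ∝ λ^5e^(−4λ) · λ^23e^(−5λ) = λ^28e^(−9λ), i.e. Gamma(shape=29, rate=9).
The mode of a Gamma(a, b) with a ≥ 1 (shape–rate) is (a−1)/b = 28/9 ≈ 3.11.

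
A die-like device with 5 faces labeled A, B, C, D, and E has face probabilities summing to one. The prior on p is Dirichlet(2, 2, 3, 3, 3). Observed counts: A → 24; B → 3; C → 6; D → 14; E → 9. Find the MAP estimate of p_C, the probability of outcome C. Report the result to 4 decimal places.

MAP estimate of p_C = 0.1250

The posterior is Dirichlet(αᵢ + nᵢ) = Dirichlet(26, 5, 9, 17, 12).
For a Dirichlet(a₁,…,a_K) with all aᵢ > 1, the mode has j-th component (aⱼ − 1)/(Σaᵢ − K).
Here Σaᵢ = 69 and K = 5, so p_C = (9 − 1)/(69 − 5) = 8/64 ≈ 0.1250.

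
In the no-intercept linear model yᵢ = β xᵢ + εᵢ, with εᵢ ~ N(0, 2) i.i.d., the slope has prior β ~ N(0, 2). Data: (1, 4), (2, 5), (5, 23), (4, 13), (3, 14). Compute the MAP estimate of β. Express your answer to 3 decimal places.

β̂_MAP = 3.982

log p(β | y) = −Σ(yᵢ − βxᵢ)²/(2·2) − β²/(2·2) + const.
Setting the derivative to zero: Σxᵢ(yᵢ − βxᵢ)/2 − β/2 = 0, so β = Σxᵢyᵢ / (Σxᵢ² + σ²/τ²).
Σxᵢyᵢ = 1·4 + 2·5 + 5·23 + 4·13 + 3·14 = 223; Σxᵢ² = 55; σ²/τ² = 1.
β̂_MAP = 223 / (55 + 1) = 223/56 ≈ 3.982.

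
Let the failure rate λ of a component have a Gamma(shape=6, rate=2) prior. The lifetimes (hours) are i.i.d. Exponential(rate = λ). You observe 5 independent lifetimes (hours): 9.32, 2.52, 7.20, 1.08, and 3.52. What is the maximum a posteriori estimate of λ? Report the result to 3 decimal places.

The Exponential(rate=λ) likelihood is ∝ λ^n e^(−λΣtᵢ). Here n = 5 and Σtᵢ = 9.32 + 2.52 + 7.20 + 1.08 + 3.52 = 23.64.
Posterior ∝ λ^5e^(−2λ) · λ^5e^(−23.64λ) = λ^10e^(−25.64λ), i.e. Gamma(11, 25.64).
Mode = (a−1)/b = 10/25.64 ≈ 0.390.

λ̂_MAP = 0.390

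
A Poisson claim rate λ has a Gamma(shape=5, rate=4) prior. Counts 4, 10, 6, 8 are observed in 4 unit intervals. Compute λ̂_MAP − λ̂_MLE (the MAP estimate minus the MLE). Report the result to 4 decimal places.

Σxᵢ = 28. Posterior is Gamma(33, 8); MAP = (33−1)/8 = 32/8 ≈ 4.00000.
MLE = x̄ = 28/4 ≈ 7.00000.
Difference = 32/8 − 28/4 = -3 ≈ -3.0000.

MAP − MLE = -3.0000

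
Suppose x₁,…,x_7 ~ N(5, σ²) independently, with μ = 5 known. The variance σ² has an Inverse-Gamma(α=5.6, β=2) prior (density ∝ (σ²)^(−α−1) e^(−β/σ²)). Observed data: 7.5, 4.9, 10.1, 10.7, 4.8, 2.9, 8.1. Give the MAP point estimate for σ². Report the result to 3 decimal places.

σ̂²_MAP = 4.100

Sum of squared deviations about the known mean: SS = (7.5−5)² + (4.9−5)² + (10.1−5)² + (10.7−5)² + (4.8−5)² + (2.9−5)² + (8.1−5)² = 78.82.
The Normal likelihood contributes (σ²)^(−n/2) exp(−SS/(2σ²)), so the posterior is Inverse-Gamma(α + n/2, β + SS/2) = Inverse-Gamma(9.1, 41.41).
The mode of Inverse-Gamma(a, b) is b/(a+1) = 41.41/10.1 ≈ 4.100.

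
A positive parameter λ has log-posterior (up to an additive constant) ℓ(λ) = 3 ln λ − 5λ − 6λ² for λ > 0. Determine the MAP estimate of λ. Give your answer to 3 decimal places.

λ̂_MAP = 0.333

ℓ'(λ) = 3/λ − 5 − 12λ. Setting this to zero and multiplying by λ: 12λ² + 5λ − 3 = 0.
λ = (−5 + √(5² + 4·12·3)) / (2·12) = (−5 + √169) / 24 = (−5 + 13)/24 = 1/3.
ℓ''(λ) = −3/λ² − 12 < 0, confirming a maximum.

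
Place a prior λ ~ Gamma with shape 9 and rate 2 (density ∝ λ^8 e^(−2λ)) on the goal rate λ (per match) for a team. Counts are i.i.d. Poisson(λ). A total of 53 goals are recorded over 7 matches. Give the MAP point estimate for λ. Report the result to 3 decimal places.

Σxᵢ = 53, n = 7.
Posterior ∝ λ^8e^(−2λ) · λ^53e^(−7λ) = λ^61e^(−9λ), i.e. Gamma(shape=62, rate=9).
The mode of a Gamma(a, b) with a ≥ 1 (shape–rate) is (a−1)/b = 61/9 ≈ 6.778.

λ̂_MAP = 6.778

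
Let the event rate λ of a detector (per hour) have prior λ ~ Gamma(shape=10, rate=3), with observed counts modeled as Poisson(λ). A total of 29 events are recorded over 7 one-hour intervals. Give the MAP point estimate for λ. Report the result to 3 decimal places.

Σxᵢ = 29, n = 7.
Posterior ∝ λ^9e^(−3λ) · λ^29e^(−7λ) = λ^38e^(−10λ), i.e. Gamma(shape=39, rate=10).
The mode of a Gamma(a, b) with a ≥ 1 (shape–rate) is (a−1)/b = 38/10 ≈ 3.800.

λ̂_MAP = 3.800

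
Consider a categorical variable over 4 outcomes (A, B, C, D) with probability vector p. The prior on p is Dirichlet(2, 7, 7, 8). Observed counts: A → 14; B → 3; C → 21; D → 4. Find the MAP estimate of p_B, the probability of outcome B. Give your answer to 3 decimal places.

MAP estimate of p_B = 0.145

The posterior is Dirichlet(αᵢ + nᵢ) = Dirichlet(16, 10, 28, 12).
For a Dirichlet(a₁,…,a_K) with all aᵢ > 1, the mode has j-th component (aⱼ − 1)/(Σaᵢ − K).
Here Σaᵢ = 66 and K = 4, so p_B = (10 − 1)/(66 − 4) = 9/62 ≈ 0.145.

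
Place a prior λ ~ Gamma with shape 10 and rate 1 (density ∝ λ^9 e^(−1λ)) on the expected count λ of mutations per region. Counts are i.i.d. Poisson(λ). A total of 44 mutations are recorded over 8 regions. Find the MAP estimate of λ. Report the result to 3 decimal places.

Σxᵢ = 44, n = 8.
Posterior ∝ λ^9e^(−1λ) · λ^44e^(−8λ) = λ^53e^(−9λ), i.e. Gamma(shape=54, rate=9).
The mode of a Gamma(a, b) with a ≥ 1 (shape–rate) is (a−1)/b = 53/9 ≈ 5.889.

λ̂_MAP = 5.889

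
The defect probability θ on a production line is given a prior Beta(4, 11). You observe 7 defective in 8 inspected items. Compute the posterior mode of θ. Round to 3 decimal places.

Prior: Beta(4, 11).
Data: 7 successes in 8 trials. The binomial likelihood contributes θ^7(1−θ)^1, so the posterior is Beta(4+7, 11+1) = Beta(11, 12).
For Beta(a, b) with a, b > 1 the mode is (a−1)/(a+b−2) = 10/21 ≈ 0.476.

θ̂_MAP = 0.476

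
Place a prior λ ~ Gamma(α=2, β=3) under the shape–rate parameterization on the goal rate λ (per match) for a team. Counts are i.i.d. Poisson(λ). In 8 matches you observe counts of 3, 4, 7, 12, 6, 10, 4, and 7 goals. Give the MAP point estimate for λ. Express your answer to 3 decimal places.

λ̂_MAP = 4.909

Σxᵢ = 3+4+7+12+6+10+4+7 = 53, with n = 8.
Posterior ∝ λe^(−3λ) · λ^53e^(−8λ) = λ^54e^(−11λ), i.e. Gamma(shape=55, rate=11).
The mode of a Gamma(a, b) with a ≥ 1 (shape–rate) is (a−1)/b = 54/11 ≈ 4.909.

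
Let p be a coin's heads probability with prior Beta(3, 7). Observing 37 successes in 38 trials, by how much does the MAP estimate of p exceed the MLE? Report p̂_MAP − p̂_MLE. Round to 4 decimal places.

MAP − MLE = -0.1259

Posterior is Beta(40, 8); MAP = (40−1)/(48−2) = 39/46 ≈ 0.84783.
MLE ignores the prior: p̂_MLE = k/n = 37/38 ≈ 0.97368.
Difference = 39/46 − 37/38 = -55/437 ≈ -0.1259.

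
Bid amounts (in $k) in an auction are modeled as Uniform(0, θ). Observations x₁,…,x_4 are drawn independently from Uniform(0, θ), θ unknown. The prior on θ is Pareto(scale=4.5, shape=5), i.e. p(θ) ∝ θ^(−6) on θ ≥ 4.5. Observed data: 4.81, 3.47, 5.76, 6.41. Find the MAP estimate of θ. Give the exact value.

The Uniform(0, θ) likelihood is θ^(−n) for θ ≥ max(xᵢ), zero otherwise. Here max(xᵢ) = 6.41.
Posterior ∝ θ^(−6) · θ^(−4) = θ^(−10) on θ ≥ max(4.5, 6.41) = 6.41.
This density is strictly decreasing in θ, so the posterior mode lies at the lower boundary of the support.

θ̂_MAP = 6.41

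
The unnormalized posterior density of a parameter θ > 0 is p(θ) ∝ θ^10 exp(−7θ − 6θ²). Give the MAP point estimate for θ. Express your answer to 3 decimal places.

θ̂_MAP = 0.667

ℓ'(θ) = 10/θ − 7 − 12θ. Setting this to zero and multiplying by θ: 12θ² + 7θ − 10 = 0.
θ = (−7 + √(7² + 4·12·10)) / (2·12) = (−7 + √529) / 24 = (−7 + 23)/24 = 2/3.
ℓ''(θ) = −10/θ² − 12 < 0, confirming a maximum.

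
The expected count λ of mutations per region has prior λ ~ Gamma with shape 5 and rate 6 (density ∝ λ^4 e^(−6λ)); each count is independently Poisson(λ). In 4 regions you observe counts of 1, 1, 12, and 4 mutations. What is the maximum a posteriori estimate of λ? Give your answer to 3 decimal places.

λ̂_MAP = 2.200

Σxᵢ = 1+1+12+4 = 18, with n = 4.
Posterior ∝ λ^4e^(−6λ) · λ^18e^(−4λ) = λ^22e^(−10λ), i.e. Gamma(shape=23, rate=10).
The mode of a Gamma(a, b) with a ≥ 1 (shape–rate) is (a−1)/b = 22/10 ≈ 2.200.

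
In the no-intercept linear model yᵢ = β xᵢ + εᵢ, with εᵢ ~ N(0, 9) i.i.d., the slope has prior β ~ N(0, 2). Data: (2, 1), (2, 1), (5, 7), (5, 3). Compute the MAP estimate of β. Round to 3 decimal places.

log p(β | y) = −Σ(yᵢ − βxᵢ)²/(2·9) − β²/(2·2) + const.
Setting the derivative to zero: Σxᵢ(yᵢ − βxᵢ)/9 − β/2 = 0, so β = Σxᵢyᵢ / (Σxᵢ² + σ²/τ²).
Σxᵢyᵢ = 2·1 + 2·1 + 5·7 + 5·3 = 54; Σxᵢ² = 58; σ²/τ² = 4.5.
β̂_MAP = 54 / (58 + 4.5) = 54/62.5 ≈ 0.864.

β̂_MAP = 0.864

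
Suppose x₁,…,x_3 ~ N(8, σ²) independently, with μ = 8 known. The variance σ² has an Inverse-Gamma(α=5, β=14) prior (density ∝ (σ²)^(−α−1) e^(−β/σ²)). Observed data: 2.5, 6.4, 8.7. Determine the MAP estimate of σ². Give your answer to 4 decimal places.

Sum of squared deviations about the known mean: SS = (2.5−8)² + (6.4−8)² + (8.7−8)² = 33.3.
The Normal likelihood contributes (σ²)^(−n/2) exp(−SS/(2σ²)), so the posterior is Inverse-Gamma(α + n/2, β + SS/2) = Inverse-Gamma(6.5, 30.65).
The mode of Inverse-Gamma(a, b) is b/(a+1) = 30.65/7.5 ≈ 4.0867.

σ̂²_MAP = 4.0867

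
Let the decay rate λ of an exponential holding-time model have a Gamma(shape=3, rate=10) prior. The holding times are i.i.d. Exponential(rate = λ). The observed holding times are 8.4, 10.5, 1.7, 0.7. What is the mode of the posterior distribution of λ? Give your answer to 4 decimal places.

The Exponential(rate=λ) likelihood is ∝ λ^n e^(−λΣtᵢ). Here n = 4 and Σtᵢ = 8.4 + 10.5 + 1.7 + 0.7 = 21.3.
Posterior ∝ λ^2e^(−10λ) · λ^4e^(−21.3λ) = λ^6e^(−31.3λ), i.e. Gamma(7, 31.3).
Mode = (a−1)/b = 6/31.3 ≈ 0.1917.

λ̂_MAP = 0.1917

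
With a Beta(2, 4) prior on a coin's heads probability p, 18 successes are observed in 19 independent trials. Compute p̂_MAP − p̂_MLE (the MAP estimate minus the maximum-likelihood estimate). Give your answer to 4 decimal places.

Posterior is Beta(20, 5); MAP = (20−1)/(25−2) = 19/23 ≈ 0.82609.
MLE ignores the prior: p̂_MLE = k/n = 18/19 ≈ 0.94737.
Difference = 19/23 − 18/19 = -53/437 ≈ -0.1213.

MAP − MLE = -0.1213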